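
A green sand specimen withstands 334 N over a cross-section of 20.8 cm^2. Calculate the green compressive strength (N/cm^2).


Formula: Compressive Strength = Force / Area
Strength = 334 N / 20.8 cm^2 = 16.0577 N/cm^2

16.0577 N/cm^2


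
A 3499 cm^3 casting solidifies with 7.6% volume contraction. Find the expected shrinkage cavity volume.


Formula: V_shrink = V_casting * shrinkage_pct / 100
V_shrink = 3499 cm^3 * 7.6 / 100 = 265.9240 cm^3

Answer: 265.9240 cm^3


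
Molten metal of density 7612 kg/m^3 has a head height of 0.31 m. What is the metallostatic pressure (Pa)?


Formula: P = rho * g * h
rho * g = 7612 * 9.81 = 74673.72 N/m^3
P = 74673.72 * 0.31 = 23148.8532 Pa

23148.8532 Pa


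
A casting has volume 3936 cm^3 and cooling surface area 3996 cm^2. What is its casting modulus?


Formula: Casting Modulus M = V / A
M = 3936 cm^3 / 3996 cm^2 = 0.9850 cm

Final answer: 0.9850 cm


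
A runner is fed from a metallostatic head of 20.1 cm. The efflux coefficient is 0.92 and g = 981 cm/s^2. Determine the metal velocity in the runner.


Formula: v = Cd * sqrt(2 * g * h)  (Torricelli with discharge coefficient)
2*g*h = 2 * 981 * 20.1 = 39436.2 cm^2/s^2
sqrt(39436.2) = 198.58550 cm/s
v = 0.92 * 198.58550 = 182.6987 cm/s

Final answer: 182.6987 cm/s


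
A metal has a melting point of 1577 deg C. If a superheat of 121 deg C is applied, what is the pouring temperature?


Formula: T_pour = T_melt + Superheat
T_pour = 1577 + 121 = 1698 deg C

1698 deg C


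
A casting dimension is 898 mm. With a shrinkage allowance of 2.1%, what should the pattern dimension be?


Formula: L_pattern = L_casting * (1 + shrinkage_rate/100)
Shrinkage factor = 1 + 2.1/100 = 1.021
L_pattern = 898 mm * 1.021 = 916.8580 mm


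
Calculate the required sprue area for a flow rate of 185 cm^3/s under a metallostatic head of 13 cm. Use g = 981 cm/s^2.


Formula: v = sqrt(2*g*h), A = Q/v
Velocity: v = sqrt(2 * 981 * 13) = sqrt(25506) = 159.7060 cm/s
Sprue area: A = Q / v = 185 / 159.7060 = 1.1584 cm^2

Answer: 1.1584 cm^2


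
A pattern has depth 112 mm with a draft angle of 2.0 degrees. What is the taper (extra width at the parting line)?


Formula: taper = depth * tan(draft_angle)
tan(2.0 deg) = 0.0349208
taper = 112 mm * 0.0349208 = 3.9111 mm

3.9111 mm


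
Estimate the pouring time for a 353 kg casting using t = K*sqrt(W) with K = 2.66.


Formula: t = K * sqrt(W)
sqrt(W) = sqrt(353) = 18.78829
t = 2.66 * 18.78829 = 49.9769 s


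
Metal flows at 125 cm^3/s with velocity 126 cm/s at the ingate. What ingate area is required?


Formula: A_ingate = Q / v  (continuity equation)
A = 125 cm^3/s / 126 cm/s = 0.9921 cm^2


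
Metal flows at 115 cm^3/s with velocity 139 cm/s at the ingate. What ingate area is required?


Formula: A_ingate = Q / v  (continuity equation)
A = 115 cm^3/s / 139 cm/s = 0.8273 cm^2

Answer: 0.8273 cm^2


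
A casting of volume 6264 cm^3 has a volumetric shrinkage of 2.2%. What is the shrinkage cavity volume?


Formula: V_shrink = V_casting * shrinkage_pct / 100
V_shrink = 6264 cm^3 * 2.2 / 100 = 137.8080 cm^3

137.8080 cm^3


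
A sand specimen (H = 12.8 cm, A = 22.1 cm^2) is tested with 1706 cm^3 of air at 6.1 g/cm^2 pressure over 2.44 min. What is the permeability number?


Formula: Permeability Number P = (V * H) / (p * A * t)
Numerator: V * H = 1706 * 12.8 = 21836.8
Denominator: p * A * t = 6.1 * 22.1 * 2.44 = 328.9364
P = 21836.8 / 328.9364 = 66.3861


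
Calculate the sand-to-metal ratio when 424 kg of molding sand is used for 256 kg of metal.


Formula: Sand-to-Metal Ratio = W_sand / W_metal
Ratio = 424 kg / 256 kg = 1.6562

Answer: 1.6562


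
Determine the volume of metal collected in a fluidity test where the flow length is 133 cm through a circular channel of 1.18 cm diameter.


Formula: V = pi * (d/2)^2 * L  (cylinder volume)
Radius = 1.18/2 = 0.59 cm
V = pi * 0.59^2 * 133 = 145.4473 cm^3

145.4473 cm^3


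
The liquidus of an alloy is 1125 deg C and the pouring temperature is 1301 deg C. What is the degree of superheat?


Formula: Superheat = T_pour - T_melt
Superheat = 1301 - 1125 = 176 deg C


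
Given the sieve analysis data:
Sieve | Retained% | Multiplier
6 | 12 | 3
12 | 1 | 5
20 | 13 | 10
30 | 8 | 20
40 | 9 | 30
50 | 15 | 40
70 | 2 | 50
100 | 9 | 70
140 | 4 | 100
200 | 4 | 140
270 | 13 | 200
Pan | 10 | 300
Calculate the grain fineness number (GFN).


Formula: GFN = sum(pct * multiplier) / sum(pct)
sum(pct * multiplier) = 8491
sum(pct) = 100
GFN = 8491 / 100 = 84.91


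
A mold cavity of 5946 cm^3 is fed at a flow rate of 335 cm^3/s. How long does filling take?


Formula: t_fill = V_mold / Q_flow
t = 5946 cm^3 / 335 cm^3/s = 17.7493 s

Final answer: 17.7493 s


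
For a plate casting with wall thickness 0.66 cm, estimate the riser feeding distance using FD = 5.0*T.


Formula: FD = 5.0 * T  (riser feeding-distance rule)
FD = 5.0 * 0.66 cm = 3.3000 cm

Answer: 3.3000 cm


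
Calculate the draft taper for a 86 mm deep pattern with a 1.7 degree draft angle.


Formula: taper = depth * tan(draft_angle)
tan(1.7 deg) = 0.0296793
taper = 86 mm * 0.0296793 = 2.5524 mm

Final answer: 2.5524 mm


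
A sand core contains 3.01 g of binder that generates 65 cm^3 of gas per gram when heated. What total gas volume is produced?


Formula: V_gas = W_binder * gas_evolution_rate
V = 3.01 g * 65 cm^3/g = 195.6500 cm^3

Answer: 195.6500 cm^3


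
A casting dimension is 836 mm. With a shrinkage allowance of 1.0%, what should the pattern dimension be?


Formula: L_pattern = L_casting * (1 + shrinkage_rate/100)
Shrinkage factor = 1 + 1.0/100 = 1.01
L_pattern = 836 mm * 1.01 = 844.3600 mm

Final answer: 844.3600 mm


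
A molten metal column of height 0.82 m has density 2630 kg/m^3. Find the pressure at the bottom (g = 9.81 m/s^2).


Formula: P = rho * g * h
rho * g = 2630 * 9.81 = 25800.3 N/m^3
P = 25800.3 * 0.82 = 21156.2460 Pa

Answer: 21156.2460 Pa


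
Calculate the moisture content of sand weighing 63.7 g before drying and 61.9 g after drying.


Formula: MC = (W_wet - W_dry) / W_wet * 100
Water mass = 63.7 - 61.9 = 1.8 g
MC = 1.8 / 63.7 * 100 = 2.8257%

2.8257%


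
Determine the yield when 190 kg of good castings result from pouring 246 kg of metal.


Formula: Casting Yield = (W_good / W_total) * 100
Yield = (190 kg / 246 kg) * 100 = 77.2358%

Final answer: 77.2358%


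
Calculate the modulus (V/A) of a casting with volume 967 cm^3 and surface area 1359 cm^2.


Formula: Casting Modulus M = V / A
M = 967 cm^3 / 1359 cm^2 = 0.7116 cm

Answer: 0.7116 cm


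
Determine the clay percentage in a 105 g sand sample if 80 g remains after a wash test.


Formula: Clay% = (W_total - W_washed) / W_total * 100
Clay mass = 105 - 80 = 25 g
Clay% = 25 / 105 * 100 = 23.8095%

23.8095%


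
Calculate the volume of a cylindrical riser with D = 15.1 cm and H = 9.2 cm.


Formula: V = pi * (D/2)^2 * H  (cylinder volume)
Radius = D/2 = 15.1/2 = 7.55 cm
V = pi * 7.55^2 * 9.2 = 1647.5234 cm^3

Answer: 1647.5234 cm^3


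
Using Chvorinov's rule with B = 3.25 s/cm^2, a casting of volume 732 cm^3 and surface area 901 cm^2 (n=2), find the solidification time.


Formula: t_s = B * (V/A)^n  (Chvorinov's rule, n=2)
Modulus M = V/A = 732/901 = 0.812431 cm
M^2 = 0.812431^2 = 0.660044 cm^2
t_s = 3.25 * 0.660044 = 2.1451 s


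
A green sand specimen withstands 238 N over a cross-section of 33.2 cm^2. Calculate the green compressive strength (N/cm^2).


Formula: Compressive Strength = Force / Area
Strength = 238 N / 33.2 cm^2 = 7.1687 N/cm^2


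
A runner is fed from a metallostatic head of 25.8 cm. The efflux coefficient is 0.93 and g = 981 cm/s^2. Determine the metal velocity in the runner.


Formula: v = Cd * sqrt(2 * g * h)  (Torricelli with discharge coefficient)
2*g*h = 2 * 981 * 25.8 = 50619.6 cm^2/s^2
sqrt(50619.6) = 224.98800 cm/s
v = 0.93 * 224.98800 = 209.2388 cm/s

Final answer: 209.2388 cm/s


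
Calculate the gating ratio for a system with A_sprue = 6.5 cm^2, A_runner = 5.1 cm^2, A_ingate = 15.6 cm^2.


Sprue:Runner:Ingate = 1 : 5.1/6.5 : 15.6/6.5 = 1:0.78:2.40

1:0.78:2.40


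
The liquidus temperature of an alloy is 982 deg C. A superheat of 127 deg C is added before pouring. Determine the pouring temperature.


Formula: T_pour = T_melt + Superheat
T_pour = 982 + 127 = 1109 deg C

Final answer: 1109 deg C


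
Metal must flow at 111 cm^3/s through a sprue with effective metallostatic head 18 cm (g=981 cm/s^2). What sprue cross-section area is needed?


Formula: v = sqrt(2*g*h), A = Q/v
Velocity: v = sqrt(2 * 981 * 18) = sqrt(35316) = 187.9255 cm/s
Sprue area: A = Q / v = 111 / 187.9255 = 0.5907 cm^2

Final answer: 0.5907 cm^2


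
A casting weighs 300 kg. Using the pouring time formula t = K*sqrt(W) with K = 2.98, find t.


Formula: t = K * sqrt(W)
sqrt(W) = sqrt(300) = 17.32051
t = 2.98 * 17.32051 = 51.6151 s

Answer: 51.6151 s


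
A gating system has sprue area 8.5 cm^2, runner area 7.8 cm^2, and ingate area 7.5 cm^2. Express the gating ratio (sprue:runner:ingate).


Sprue:Runner:Ingate = 1 : 7.8/8.5 : 7.5/8.5 = 1:0.92:0.88


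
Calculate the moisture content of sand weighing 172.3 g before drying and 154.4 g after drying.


Formula: MC = (W_wet - W_dry) / W_wet * 100
Water mass = 172.3 - 154.4 = 17.9 g
MC = 17.9 / 172.3 * 100 = 10.3889%

10.3889%


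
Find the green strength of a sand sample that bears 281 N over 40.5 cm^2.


Formula: Compressive Strength = Force / Area
Strength = 281 N / 40.5 cm^2 = 6.9383 N/cm^2

6.9383 N/cm^2


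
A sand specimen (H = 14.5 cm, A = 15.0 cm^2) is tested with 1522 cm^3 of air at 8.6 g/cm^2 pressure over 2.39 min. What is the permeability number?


Formula: Permeability Number P = (V * H) / (p * A * t)
Numerator: V * H = 1522 * 14.5 = 22069.0
Denominator: p * A * t = 8.6 * 15.0 * 2.39 = 308.31
P = 22069.0 / 308.31 = 71.5806

Final answer: 71.5806


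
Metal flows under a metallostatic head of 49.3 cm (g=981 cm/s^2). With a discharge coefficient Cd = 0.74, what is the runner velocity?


Formula: v = Cd * sqrt(2 * g * h)  (Torricelli with discharge coefficient)
2*g*h = 2 * 981 * 49.3 = 96726.6 cm^2/s^2
sqrt(96726.6) = 311.00900 cm/s
v = 0.74 * 311.00900 = 230.1467 cm/s


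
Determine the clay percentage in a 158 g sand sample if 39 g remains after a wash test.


Formula: Clay% = (W_total - W_washed) / W_total * 100
Clay mass = 158 - 39 = 119 g
Clay% = 119 / 158 * 100 = 75.3165%

Final answer: 75.3165%


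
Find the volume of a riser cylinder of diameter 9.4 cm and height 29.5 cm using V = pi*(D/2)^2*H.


Formula: V = pi * (D/2)^2 * H  (cylinder volume)
Radius = D/2 = 9.4/2 = 4.7 cm
V = pi * 4.7^2 * 29.5 = 2047.2346 cm^3

2047.2346 cm^3


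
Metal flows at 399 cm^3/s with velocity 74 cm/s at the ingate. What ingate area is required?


Formula: A_ingate = Q / v  (continuity equation)
A = 399 cm^3/s / 74 cm/s = 5.3919 cm^2

5.3919 cm^2


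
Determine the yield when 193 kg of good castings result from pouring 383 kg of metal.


Formula: Casting Yield = (W_good / W_total) * 100
Yield = (193 kg / 383 kg) * 100 = 50.3916%


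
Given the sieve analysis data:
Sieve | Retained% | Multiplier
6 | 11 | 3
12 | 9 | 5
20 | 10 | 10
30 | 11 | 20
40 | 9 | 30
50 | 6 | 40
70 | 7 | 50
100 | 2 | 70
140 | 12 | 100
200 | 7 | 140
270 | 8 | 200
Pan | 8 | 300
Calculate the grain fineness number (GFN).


Formula: GFN = sum(pct * multiplier) / sum(pct)
sum(pct * multiplier) = 7578
sum(pct) = 100
GFN = 7578 / 100 = 75.78


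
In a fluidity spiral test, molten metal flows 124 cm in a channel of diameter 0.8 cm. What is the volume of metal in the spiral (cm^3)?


Formula: V = pi * (d/2)^2 * L  (cylinder volume)
Radius = 0.8/2 = 0.4 cm
V = pi * 0.4^2 * 124 = 62.3292 cm^3

Final answer: 62.3292 cm^3


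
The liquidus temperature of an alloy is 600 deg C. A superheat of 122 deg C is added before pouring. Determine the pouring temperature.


Formula: T_pour = T_melt + Superheat
T_pour = 600 + 122 = 722 deg C


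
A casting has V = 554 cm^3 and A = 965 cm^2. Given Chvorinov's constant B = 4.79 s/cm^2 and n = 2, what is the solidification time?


Formula: t_s = B * (V/A)^n  (Chvorinov's rule, n=2)
Modulus M = V/A = 554/965 = 0.574093 cm
M^2 = 0.574093^2 = 0.329583 cm^2
t_s = 4.79 * 0.329583 = 1.5787 s

1.5787 s


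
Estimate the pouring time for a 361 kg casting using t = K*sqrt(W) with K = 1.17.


Formula: t = K * sqrt(W)
sqrt(W) = sqrt(361) = 19.00000
t = 1.17 * 19.00000 = 22.2300 s


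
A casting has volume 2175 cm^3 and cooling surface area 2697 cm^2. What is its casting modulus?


Formula: Casting Modulus M = V / A
M = 2175 cm^3 / 2697 cm^2 = 0.8065 cm

Final answer: 0.8065 cm


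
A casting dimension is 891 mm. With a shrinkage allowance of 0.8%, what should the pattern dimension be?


Formula: L_pattern = L_casting * (1 + shrinkage_rate/100)
Shrinkage factor = 1 + 0.8/100 = 1.008
L_pattern = 891 mm * 1.008 = 898.1280 mm

Final answer: 898.1280 mm


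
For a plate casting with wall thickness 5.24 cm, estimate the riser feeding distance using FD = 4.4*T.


Formula: FD = 4.4 * T  (riser feeding-distance rule)
FD = 4.4 * 5.24 cm = 23.0560 cm

Answer: 23.0560 cm


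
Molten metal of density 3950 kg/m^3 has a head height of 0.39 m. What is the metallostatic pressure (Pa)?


Formula: P = rho * g * h
rho * g = 3950 * 9.81 = 38749.5 N/m^3
P = 38749.5 * 0.39 = 15112.3050 Pa


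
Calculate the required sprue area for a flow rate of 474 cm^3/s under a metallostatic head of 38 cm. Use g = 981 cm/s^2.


Formula: v = sqrt(2*g*h), A = Q/v
Velocity: v = sqrt(2 * 981 * 38) = sqrt(74556) = 273.0494 cm/s
Sprue area: A = Q / v = 474 / 273.0494 = 1.7359 cm^2

Answer: 1.7359 cm^2


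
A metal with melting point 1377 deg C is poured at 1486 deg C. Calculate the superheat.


Formula: Superheat = T_pour - T_melt
Superheat = 1486 - 1377 = 109 deg C


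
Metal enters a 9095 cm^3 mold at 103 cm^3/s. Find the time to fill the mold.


Formula: t_fill = V_mold / Q_flow
t = 9095 cm^3 / 103 cm^3/s = 88.3010 s


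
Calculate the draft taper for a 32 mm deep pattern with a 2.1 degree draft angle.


Formula: taper = depth * tan(draft_angle)
tan(2.1 deg) = 0.0366683
taper = 32 mm * 0.0366683 = 1.1734 mm


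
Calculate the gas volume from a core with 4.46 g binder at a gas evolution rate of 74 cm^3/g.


Formula: V_gas = W_binder * gas_evolution_rate
V = 4.46 g * 74 cm^3/g = 330.0400 cm^3

Answer: 330.0400 cm^3


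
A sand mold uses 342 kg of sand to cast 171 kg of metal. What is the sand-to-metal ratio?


Formula: Sand-to-Metal Ratio = W_sand / W_metal
Ratio = 342 kg / 171 kg = 2.0000

2.0000


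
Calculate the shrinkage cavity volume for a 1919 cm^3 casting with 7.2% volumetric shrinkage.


Formula: V_shrink = V_casting * shrinkage_pct / 100
V_shrink = 1919 cm^3 * 7.2 / 100 = 138.1680 cm^3


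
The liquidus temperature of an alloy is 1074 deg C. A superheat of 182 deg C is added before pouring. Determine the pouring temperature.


Formula: T_pour = T_melt + Superheat
T_pour = 1074 + 182 = 1256 deg C

1256 deg C


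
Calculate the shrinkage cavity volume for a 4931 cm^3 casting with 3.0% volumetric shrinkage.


Formula: V_shrink = V_casting * shrinkage_pct / 100
V_shrink = 4931 cm^3 * 3.0 / 100 = 147.9300 cm^3

Answer: 147.9300 cm^3


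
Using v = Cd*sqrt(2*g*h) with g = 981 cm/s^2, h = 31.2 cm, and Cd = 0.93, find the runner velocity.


Formula: v = Cd * sqrt(2 * g * h)  (Torricelli with discharge coefficient)
2*g*h = 2 * 981 * 31.2 = 61214.4 cm^2/s^2
sqrt(61214.4) = 247.41544 cm/s
v = 0.93 * 247.41544 = 230.0964 cm/s

230.0964 cm/s


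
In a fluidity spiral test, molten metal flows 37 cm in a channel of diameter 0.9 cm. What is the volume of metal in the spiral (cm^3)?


Formula: V = pi * (d/2)^2 * L  (cylinder volume)
Radius = 0.9/2 = 0.45 cm
V = pi * 0.45^2 * 37 = 23.5384 cm^3


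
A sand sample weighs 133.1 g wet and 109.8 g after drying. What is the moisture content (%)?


Formula: MC = (W_wet - W_dry) / W_wet * 100
Water mass = 133.1 - 109.8 = 23.3 g
MC = 23.3 / 133.1 * 100 = 17.5056%

Final answer: 17.5056%


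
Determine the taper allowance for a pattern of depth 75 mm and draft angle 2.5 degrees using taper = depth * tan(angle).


Formula: taper = depth * tan(draft_angle)
tan(2.5 deg) = 0.0436609
taper = 75 mm * 0.0436609 = 3.2746 mm


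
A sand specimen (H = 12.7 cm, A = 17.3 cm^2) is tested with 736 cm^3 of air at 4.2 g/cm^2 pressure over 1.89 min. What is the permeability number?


Formula: Permeability Number P = (V * H) / (p * A * t)
Numerator: V * H = 736 * 12.7 = 9347.2
Denominator: p * A * t = 4.2 * 17.3 * 1.89 = 137.3274
P = 9347.2 / 137.3274 = 68.0651

68.0651


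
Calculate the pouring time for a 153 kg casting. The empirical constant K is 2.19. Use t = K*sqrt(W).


Formula: t = K * sqrt(W)
sqrt(W) = sqrt(153) = 12.36932
t = 2.19 * 12.36932 = 27.0888 s


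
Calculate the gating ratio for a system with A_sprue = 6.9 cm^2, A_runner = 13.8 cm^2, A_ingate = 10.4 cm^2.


Sprue:Runner:Ingate = 1 : 13.8/6.9 : 10.4/6.9 = 1:2.00:1.51

Final answer: 1:2.00:1.51


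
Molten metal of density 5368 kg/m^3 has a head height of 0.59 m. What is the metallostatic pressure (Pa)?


Formula: P = rho * g * h
rho * g = 5368 * 9.81 = 52660.08 N/m^3
P = 52660.08 * 0.59 = 31069.4472 Pa

31069.4472 Pa


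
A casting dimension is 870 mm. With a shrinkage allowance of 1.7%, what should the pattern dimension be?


Formula: L_pattern = L_casting * (1 + shrinkage_rate/100)
Shrinkage factor = 1 + 1.7/100 = 1.017
L_pattern = 870 mm * 1.017 = 884.7900 mm

Answer: 884.7900 mm


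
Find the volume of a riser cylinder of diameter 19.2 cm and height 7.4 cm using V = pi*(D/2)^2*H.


Formula: V = pi * (D/2)^2 * H  (cylinder volume)
Radius = D/2 = 19.2/2 = 9.6 cm
V = pi * 9.6^2 * 7.4 = 2142.5159 cm^3

2142.5159 cm^3


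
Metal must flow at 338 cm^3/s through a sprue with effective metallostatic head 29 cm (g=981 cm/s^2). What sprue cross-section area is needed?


Formula: v = sqrt(2*g*h), A = Q/v
Velocity: v = sqrt(2 * 981 * 29) = sqrt(56898) = 238.5330 cm/s
Sprue area: A = Q / v = 338 / 238.5330 = 1.4170 cm^2


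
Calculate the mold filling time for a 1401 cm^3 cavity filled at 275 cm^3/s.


Formula: t_fill = V_mold / Q_flow
t = 1401 cm^3 / 275 cm^3/s = 5.0945 s

Answer: 5.0945 s


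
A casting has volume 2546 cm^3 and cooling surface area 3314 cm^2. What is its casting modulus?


Formula: Casting Modulus M = V / A
M = 2546 cm^3 / 3314 cm^2 = 0.7683 cm

Answer: 0.7683 cm


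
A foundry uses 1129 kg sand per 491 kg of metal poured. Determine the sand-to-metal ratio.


Formula: Sand-to-Metal Ratio = W_sand / W_metal
Ratio = 1129 kg / 491 kg = 2.2994


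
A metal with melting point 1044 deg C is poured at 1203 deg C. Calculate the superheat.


Formula: Superheat = T_pour - T_melt
Superheat = 1203 - 1044 = 159 deg C


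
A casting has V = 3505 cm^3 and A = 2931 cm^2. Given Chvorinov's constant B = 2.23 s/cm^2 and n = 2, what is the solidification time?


Formula: t_s = B * (V/A)^n  (Chvorinov's rule, n=2)
Modulus M = V/A = 3505/2931 = 1.195838 cm
M^2 = 1.195838^2 = 1.430029 cm^2
t_s = 2.23 * 1.430029 = 3.1890 s

Final answer: 3.1890 s


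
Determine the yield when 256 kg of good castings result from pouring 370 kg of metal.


Formula: Casting Yield = (W_good / W_total) * 100
Yield = (256 kg / 370 kg) * 100 = 69.1892%

Answer: 69.1892%


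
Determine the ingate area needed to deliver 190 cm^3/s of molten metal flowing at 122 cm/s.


Formula: A_ingate = Q / v  (continuity equation)
A = 190 cm^3/s / 122 cm/s = 1.5574 cm^2

1.5574 cm^2


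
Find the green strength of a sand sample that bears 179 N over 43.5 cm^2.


Formula: Compressive Strength = Force / Area
Strength = 179 N / 43.5 cm^2 = 4.1149 N/cm^2

Answer: 4.1149 N/cm^2


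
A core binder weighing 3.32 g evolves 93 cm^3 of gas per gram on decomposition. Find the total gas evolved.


Formula: V_gas = W_binder * gas_evolution_rate
V = 3.32 g * 93 cm^3/g = 308.7600 cm^3

Final answer: 308.7600 cm^3


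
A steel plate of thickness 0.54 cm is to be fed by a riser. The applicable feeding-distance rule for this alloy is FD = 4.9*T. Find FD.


Formula: FD = 4.9 * T  (riser feeding-distance rule)
FD = 4.9 * 0.54 cm = 2.6460 cm

Answer: 2.6460 cm


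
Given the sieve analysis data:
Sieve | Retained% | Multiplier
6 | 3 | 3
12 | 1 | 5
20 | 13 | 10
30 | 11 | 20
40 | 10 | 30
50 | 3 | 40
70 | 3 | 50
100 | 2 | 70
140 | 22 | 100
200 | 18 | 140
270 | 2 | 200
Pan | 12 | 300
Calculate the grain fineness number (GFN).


Formula: GFN = sum(pct * multiplier) / sum(pct)
sum(pct * multiplier) = 9794
sum(pct) = 100
GFN = 9794 / 100 = 97.94

Answer: 97.94


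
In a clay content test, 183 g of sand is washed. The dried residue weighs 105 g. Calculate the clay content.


Formula: Clay% = (W_total - W_washed) / W_total * 100
Clay mass = 183 - 105 = 78 g
Clay% = 78 / 183 * 100 = 42.6230%

Final answer: 42.6230%


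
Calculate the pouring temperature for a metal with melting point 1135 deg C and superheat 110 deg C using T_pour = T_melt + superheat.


Formula: T_pour = T_melt + Superheat
T_pour = 1135 + 110 = 1245 deg C


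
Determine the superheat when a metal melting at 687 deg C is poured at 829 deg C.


Formula: Superheat = T_pour - T_melt
Superheat = 829 - 687 = 142 deg C

142 deg C


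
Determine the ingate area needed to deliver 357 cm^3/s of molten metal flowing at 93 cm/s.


Formula: A_ingate = Q / v  (continuity equation)
A = 357 cm^3/s / 93 cm/s = 3.8387 cm^2

3.8387 cm^2


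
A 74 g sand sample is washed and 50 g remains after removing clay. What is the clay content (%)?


Formula: Clay% = (W_total - W_washed) / W_total * 100
Clay mass = 74 - 50 = 24 g
Clay% = 24 / 74 * 100 = 32.4324%

Answer: 32.4324%


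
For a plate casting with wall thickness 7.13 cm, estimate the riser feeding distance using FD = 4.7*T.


Formula: FD = 4.7 * T  (riser feeding-distance rule)
FD = 4.7 * 7.13 cm = 33.5110 cm

Final answer: 33.5110 cm


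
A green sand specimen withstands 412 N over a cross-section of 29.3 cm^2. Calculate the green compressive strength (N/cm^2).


Formula: Compressive Strength = Force / Area
Strength = 412 N / 29.3 cm^2 = 14.0614 N/cm^2

14.0614 N/cm^2


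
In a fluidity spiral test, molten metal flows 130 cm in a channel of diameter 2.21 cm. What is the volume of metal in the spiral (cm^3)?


Formula: V = pi * (d/2)^2 * L  (cylinder volume)
Radius = 2.21/2 = 1.105 cm
V = pi * 1.105^2 * 130 = 498.6752 cm^3

498.6752 cm^3


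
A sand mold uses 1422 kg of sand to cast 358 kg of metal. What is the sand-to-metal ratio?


Formula: Sand-to-Metal Ratio = W_sand / W_metal
Ratio = 1422 kg / 358 kg = 3.9721

Answer: 3.9721


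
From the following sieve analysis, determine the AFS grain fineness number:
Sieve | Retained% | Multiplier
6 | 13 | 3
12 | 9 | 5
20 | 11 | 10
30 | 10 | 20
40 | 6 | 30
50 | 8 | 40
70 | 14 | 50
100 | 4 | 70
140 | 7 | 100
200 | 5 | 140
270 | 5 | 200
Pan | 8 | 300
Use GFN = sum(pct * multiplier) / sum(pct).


Formula: GFN = sum(pct * multiplier) / sum(pct)
sum(pct * multiplier) = 6674
sum(pct) = 100
GFN = 6674 / 100 = 66.74

Final answer: 66.74


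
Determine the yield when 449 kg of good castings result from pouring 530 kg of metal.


Formula: Casting Yield = (W_good / W_total) * 100
Yield = (449 kg / 530 kg) * 100 = 84.7170%


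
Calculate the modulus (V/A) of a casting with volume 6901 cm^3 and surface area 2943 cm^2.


Formula: Casting Modulus M = V / A
M = 6901 cm^3 / 2943 cm^2 = 2.3449 cm


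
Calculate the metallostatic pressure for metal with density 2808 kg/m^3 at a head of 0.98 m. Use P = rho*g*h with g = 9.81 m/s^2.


Formula: P = rho * g * h
rho * g = 2808 * 9.81 = 27546.48 N/m^3
P = 27546.48 * 0.98 = 26995.5504 Pa

Final answer: 26995.5504 Pa


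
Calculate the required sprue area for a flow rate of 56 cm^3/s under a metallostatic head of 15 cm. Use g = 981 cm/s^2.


Formula: v = sqrt(2*g*h), A = Q/v
Velocity: v = sqrt(2 * 981 * 15) = sqrt(29430) = 171.5517 cm/s
Sprue area: A = Q / v = 56 / 171.5517 = 0.3264 cm^2

Answer: 0.3264 cm^2


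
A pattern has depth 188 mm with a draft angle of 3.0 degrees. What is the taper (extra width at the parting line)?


Formula: taper = depth * tan(draft_angle)
tan(3.0 deg) = 0.0524078
taper = 188 mm * 0.0524078 = 9.8527 mm

9.8527 mm


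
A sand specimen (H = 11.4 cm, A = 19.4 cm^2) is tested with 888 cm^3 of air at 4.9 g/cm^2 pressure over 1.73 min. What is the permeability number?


Formula: Permeability Number P = (V * H) / (p * A * t)
Numerator: V * H = 888 * 11.4 = 10123.2
Denominator: p * A * t = 4.9 * 19.4 * 1.73 = 164.4538
P = 10123.2 / 164.4538 = 61.5565

Answer: 61.5565


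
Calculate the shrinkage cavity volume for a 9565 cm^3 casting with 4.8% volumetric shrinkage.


Formula: V_shrink = V_casting * shrinkage_pct / 100
V_shrink = 9565 cm^3 * 4.8 / 100 = 459.1200 cm^3

459.1200 cm^3


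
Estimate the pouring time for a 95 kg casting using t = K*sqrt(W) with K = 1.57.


Formula: t = K * sqrt(W)
sqrt(W) = sqrt(95) = 9.74679
t = 1.57 * 9.74679 = 15.3025 s

15.3025 s


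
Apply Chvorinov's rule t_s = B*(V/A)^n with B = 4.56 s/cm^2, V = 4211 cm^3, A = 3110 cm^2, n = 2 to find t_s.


Formula: t_s = B * (V/A)^n  (Chvorinov's rule, n=2)
Modulus M = V/A = 4211/3110 = 1.354019 cm
M^2 = 1.354019^2 = 1.833367 cm^2
t_s = 4.56 * 1.833367 = 8.3602 s

Final answer: 8.3602 s


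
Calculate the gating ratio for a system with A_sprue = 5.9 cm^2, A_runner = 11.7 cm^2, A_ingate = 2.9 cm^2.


Sprue:Runner:Ingate = 1 : 11.7/5.9 : 2.9/5.9 = 1:1.98:0.49


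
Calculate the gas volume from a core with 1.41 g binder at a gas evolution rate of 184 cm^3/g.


Formula: V_gas = W_binder * gas_evolution_rate
V = 1.41 g * 184 cm^3/g = 259.4400 cm^3

Answer: 259.4400 cm^3


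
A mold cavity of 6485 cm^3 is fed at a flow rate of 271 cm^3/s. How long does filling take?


Formula: t_fill = V_mold / Q_flow
t = 6485 cm^3 / 271 cm^3/s = 23.9299 s

Final answer: 23.9299 s


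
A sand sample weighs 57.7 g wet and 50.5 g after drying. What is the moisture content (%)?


Formula: MC = (W_wet - W_dry) / W_wet * 100
Water mass = 57.7 - 50.5 = 7.2 g
MC = 7.2 / 57.7 * 100 = 12.4783%


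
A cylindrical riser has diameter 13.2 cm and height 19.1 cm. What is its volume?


Formula: V = pi * (D/2)^2 * H  (cylinder volume)
Radius = D/2 = 13.2/2 = 6.6 cm
V = pi * 6.6^2 * 19.1 = 2613.7925 cm^3

Final answer: 2613.7925 cm^3


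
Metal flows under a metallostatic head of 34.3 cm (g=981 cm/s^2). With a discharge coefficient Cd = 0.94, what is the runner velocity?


Formula: v = Cd * sqrt(2 * g * h)  (Torricelli with discharge coefficient)
2*g*h = 2 * 981 * 34.3 = 67296.6 cm^2/s^2
sqrt(67296.6) = 259.41588 cm/s
v = 0.94 * 259.41588 = 243.8509 cm/s

Answer: 243.8509 cm/s


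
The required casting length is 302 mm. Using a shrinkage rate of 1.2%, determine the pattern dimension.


Formula: L_pattern = L_casting * (1 + shrinkage_rate/100)
Shrinkage factor = 1 + 1.2/100 = 1.012
L_pattern = 302 mm * 1.012 = 305.6240 mm

Final answer: 305.6240 mm


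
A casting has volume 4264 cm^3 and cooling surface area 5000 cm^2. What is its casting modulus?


Formula: Casting Modulus M = V / A
M = 4264 cm^3 / 5000 cm^2 = 0.8528 cm

Answer: 0.8528 cm


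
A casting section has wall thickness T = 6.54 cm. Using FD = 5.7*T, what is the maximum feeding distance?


Formula: FD = 5.7 * T  (riser feeding-distance rule)
FD = 5.7 * 6.54 cm = 37.2780 cm


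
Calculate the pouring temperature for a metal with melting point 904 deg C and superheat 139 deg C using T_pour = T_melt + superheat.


Formula: T_pour = T_melt + Superheat
T_pour = 904 + 139 = 1043 deg C


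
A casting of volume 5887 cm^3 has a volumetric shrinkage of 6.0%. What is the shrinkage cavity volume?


Formula: V_shrink = V_casting * shrinkage_pct / 100
V_shrink = 5887 cm^3 * 6.0 / 100 = 353.2200 cm^3

Final answer: 353.2200 cm^3


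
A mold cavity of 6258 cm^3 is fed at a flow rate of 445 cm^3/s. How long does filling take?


Formula: t_fill = V_mold / Q_flow
t = 6258 cm^3 / 445 cm^3/s = 14.0629 s


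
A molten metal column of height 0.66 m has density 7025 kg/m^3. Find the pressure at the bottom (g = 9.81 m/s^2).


Formula: P = rho * g * h
rho * g = 7025 * 9.81 = 68915.25 N/m^3
P = 68915.25 * 0.66 = 45484.0650 Pa

Final answer: 45484.0650 Pa


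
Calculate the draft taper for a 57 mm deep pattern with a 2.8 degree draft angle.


Formula: taper = depth * tan(draft_angle)
tan(2.8 deg) = 0.0489082
taper = 57 mm * 0.0489082 = 2.7878 mm


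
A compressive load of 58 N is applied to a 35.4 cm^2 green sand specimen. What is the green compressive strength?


Formula: Compressive Strength = Force / Area
Strength = 58 N / 35.4 cm^2 = 1.6384 N/cm^2

Answer: 1.6384 N/cm^2


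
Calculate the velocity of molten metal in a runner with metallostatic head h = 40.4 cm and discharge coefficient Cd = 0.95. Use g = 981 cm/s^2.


Formula: v = Cd * sqrt(2 * g * h)  (Torricelli with discharge coefficient)
2*g*h = 2 * 981 * 40.4 = 79264.8 cm^2/s^2
sqrt(79264.8) = 281.54005 cm/s
v = 0.95 * 281.54005 = 267.4630 cm/s

Final answer: 267.4630 cm/s


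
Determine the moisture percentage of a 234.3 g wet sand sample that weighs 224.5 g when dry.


Formula: MC = (W_wet - W_dry) / W_wet * 100
Water mass = 234.3 - 224.5 = 9.8 g
MC = 9.8 / 234.3 * 100 = 4.1827%

Final answer: 4.1827%


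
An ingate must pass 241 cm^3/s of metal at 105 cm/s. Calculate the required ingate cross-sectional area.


Formula: A_ingate = Q / v  (continuity equation)
A = 241 cm^3/s / 105 cm/s = 2.2952 cm^2

Answer: 2.2952 cm^2


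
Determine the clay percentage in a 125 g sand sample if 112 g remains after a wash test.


Formula: Clay% = (W_total - W_washed) / W_total * 100
Clay mass = 125 - 112 = 13 g
Clay% = 13 / 125 * 100 = 10.4000%

10.4000%


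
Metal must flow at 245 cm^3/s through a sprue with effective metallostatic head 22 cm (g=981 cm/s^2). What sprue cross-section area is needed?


Formula: v = sqrt(2*g*h), A = Q/v
Velocity: v = sqrt(2 * 981 * 22) = sqrt(43164) = 207.7595 cm/s
Sprue area: A = Q / v = 245 / 207.7595 = 1.1792 cm^2

Answer: 1.1792 cm^2


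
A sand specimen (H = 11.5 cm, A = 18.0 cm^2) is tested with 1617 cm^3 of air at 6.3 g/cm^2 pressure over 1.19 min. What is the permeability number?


Formula: Permeability Number P = (V * H) / (p * A * t)
Numerator: V * H = 1617 * 11.5 = 18595.5
Denominator: p * A * t = 6.3 * 18.0 * 1.19 = 134.946
P = 18595.5 / 134.946 = 137.7996

137.7996


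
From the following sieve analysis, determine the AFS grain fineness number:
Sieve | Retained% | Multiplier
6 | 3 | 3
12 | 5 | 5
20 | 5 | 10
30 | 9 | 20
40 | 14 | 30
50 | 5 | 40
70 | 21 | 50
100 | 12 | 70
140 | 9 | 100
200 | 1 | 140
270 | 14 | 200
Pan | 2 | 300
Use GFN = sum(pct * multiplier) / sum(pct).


Formula: GFN = sum(pct * multiplier) / sum(pct)
sum(pct * multiplier) = 7214
sum(pct) = 100
GFN = 7214 / 100 = 72.14


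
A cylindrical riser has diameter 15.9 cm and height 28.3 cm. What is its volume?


Formula: V = pi * (D/2)^2 * H  (cylinder volume)
Radius = D/2 = 15.9/2 = 7.95 cm
V = pi * 7.95^2 * 28.3 = 5619.1492 cm^3

Answer: 5619.1492 cm^3


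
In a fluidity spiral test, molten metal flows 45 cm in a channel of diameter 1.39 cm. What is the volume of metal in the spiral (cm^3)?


Formula: V = pi * (d/2)^2 * L  (cylinder volume)
Radius = 1.39/2 = 0.695 cm
V = pi * 0.695^2 * 45 = 68.2861 cm^3

68.2861 cm^3


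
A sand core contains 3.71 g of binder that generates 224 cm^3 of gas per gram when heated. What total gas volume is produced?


Formula: V_gas = W_binder * gas_evolution_rate
V = 3.71 g * 224 cm^3/g = 831.0400 cm^3

Final answer: 831.0400 cm^3


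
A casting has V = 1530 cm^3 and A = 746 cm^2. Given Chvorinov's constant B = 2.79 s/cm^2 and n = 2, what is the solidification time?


Formula: t_s = B * (V/A)^n  (Chvorinov's rule, n=2)
Modulus M = V/A = 1530/746 = 2.050938 cm
M^2 = 2.050938^2 = 4.206347 cm^2
t_s = 2.79 * 4.206347 = 11.7357 s

11.7357 s


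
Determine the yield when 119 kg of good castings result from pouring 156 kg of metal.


Formula: Casting Yield = (W_good / W_total) * 100
Yield = (119 kg / 156 kg) * 100 = 76.2821%

Final answer: 76.2821%


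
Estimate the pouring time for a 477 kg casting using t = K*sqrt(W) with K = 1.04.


Formula: t = K * sqrt(W)
sqrt(W) = sqrt(477) = 21.84033
t = 1.04 * 21.84033 = 22.7139 s

Answer: 22.7139 s


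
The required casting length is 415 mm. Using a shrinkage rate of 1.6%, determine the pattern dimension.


Formula: L_pattern = L_casting * (1 + shrinkage_rate/100)
Shrinkage factor = 1 + 1.6/100 = 1.016
L_pattern = 415 mm * 1.016 = 421.6400 mm

Final answer: 421.6400 mm


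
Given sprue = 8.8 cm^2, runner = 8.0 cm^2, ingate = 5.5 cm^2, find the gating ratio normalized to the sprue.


Sprue:Runner:Ingate = 1 : 8.0/8.8 : 5.5/8.8 = 1:0.91:0.63

Final answer: 1:0.91:0.63


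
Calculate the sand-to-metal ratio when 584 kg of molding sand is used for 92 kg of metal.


Formula: Sand-to-Metal Ratio = W_sand / W_metal
Ratio = 584 kg / 92 kg = 6.3478


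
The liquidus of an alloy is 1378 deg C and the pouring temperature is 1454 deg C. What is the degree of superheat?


Formula: Superheat = T_pour - T_melt
Superheat = 1454 - 1378 = 76 deg C

Answer: 76 deg C


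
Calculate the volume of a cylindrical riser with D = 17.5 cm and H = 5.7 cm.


Formula: V = pi * (D/2)^2 * H  (cylinder volume)
Radius = D/2 = 17.5/2 = 8.75 cm
V = pi * 8.75^2 * 5.7 = 1371.0107 cm^3

Final answer: 1371.0107 cm^3


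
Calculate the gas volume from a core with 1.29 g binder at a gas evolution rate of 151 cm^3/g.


Formula: V_gas = W_binder * gas_evolution_rate
V = 1.29 g * 151 cm^3/g = 194.7900 cm^3

194.7900 cm^3


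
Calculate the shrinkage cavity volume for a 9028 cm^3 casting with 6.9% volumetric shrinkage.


Formula: V_shrink = V_casting * shrinkage_pct / 100
V_shrink = 9028 cm^3 * 6.9 / 100 = 622.9320 cm^3

Final answer: 622.9320 cm^3


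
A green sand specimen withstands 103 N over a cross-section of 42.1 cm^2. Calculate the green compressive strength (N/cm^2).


Formula: Compressive Strength = Force / Area
Strength = 103 N / 42.1 cm^2 = 2.4466 N/cm^2

Final answer: 2.4466 N/cm^2


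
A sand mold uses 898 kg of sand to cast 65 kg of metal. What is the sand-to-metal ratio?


Formula: Sand-to-Metal Ratio = W_sand / W_metal
Ratio = 898 kg / 65 kg = 13.8154

Answer: 13.8154


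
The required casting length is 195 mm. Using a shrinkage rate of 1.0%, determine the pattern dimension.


Formula: L_pattern = L_casting * (1 + shrinkage_rate/100)
Shrinkage factor = 1 + 1.0/100 = 1.01
L_pattern = 195 mm * 1.01 = 196.9500 mm

Answer: 196.9500 mm


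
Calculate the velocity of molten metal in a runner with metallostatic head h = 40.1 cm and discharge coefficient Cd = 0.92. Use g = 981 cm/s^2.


Formula: v = Cd * sqrt(2 * g * h)  (Torricelli with discharge coefficient)
2*g*h = 2 * 981 * 40.1 = 78676.2 cm^2/s^2
sqrt(78676.2) = 280.49278 cm/s
v = 0.92 * 280.49278 = 258.0534 cm/s

Final answer: 258.0534 cm/s


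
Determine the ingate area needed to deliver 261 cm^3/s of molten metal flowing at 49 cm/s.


Formula: A_ingate = Q / v  (continuity equation)
A = 261 cm^3/s / 49 cm/s = 5.3265 cm^2

5.3265 cm^2


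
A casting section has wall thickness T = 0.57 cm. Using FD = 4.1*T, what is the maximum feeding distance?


Formula: FD = 4.1 * T  (riser feeding-distance rule)
FD = 4.1 * 0.57 cm = 2.3370 cm


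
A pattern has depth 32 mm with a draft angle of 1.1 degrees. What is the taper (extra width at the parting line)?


Formula: taper = depth * tan(draft_angle)
tan(1.1 deg) = 0.0192010
taper = 32 mm * 0.0192010 = 0.6144 mm

Final answer: 0.6144 mm


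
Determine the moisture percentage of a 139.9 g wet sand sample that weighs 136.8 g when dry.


Formula: MC = (W_wet - W_dry) / W_wet * 100
Water mass = 139.9 - 136.8 = 3.1 g
MC = 3.1 / 139.9 * 100 = 2.2159%

Answer: 2.2159%


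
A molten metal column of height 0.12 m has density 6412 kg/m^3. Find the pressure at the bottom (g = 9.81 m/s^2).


Formula: P = rho * g * h
rho * g = 6412 * 9.81 = 62901.72 N/m^3
P = 62901.72 * 0.12 = 7548.2064 Pa

Final answer: 7548.2064 Pa


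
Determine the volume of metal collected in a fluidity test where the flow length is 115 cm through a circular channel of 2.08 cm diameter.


Formula: V = pi * (d/2)^2 * L  (cylinder volume)
Radius = 2.08/2 = 1.04 cm
V = pi * 1.04^2 * 115 = 390.7639 cm^3


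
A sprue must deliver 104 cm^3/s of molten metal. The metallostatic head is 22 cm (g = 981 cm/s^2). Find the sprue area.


Formula: v = sqrt(2*g*h), A = Q/v
Velocity: v = sqrt(2 * 981 * 22) = sqrt(43164) = 207.7595 cm/s
Sprue area: A = Q / v = 104 / 207.7595 = 0.5006 cm^2

Answer: 0.5006 cm^2


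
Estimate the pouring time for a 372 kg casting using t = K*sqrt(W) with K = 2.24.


Formula: t = K * sqrt(W)
sqrt(W) = sqrt(372) = 19.28730
t = 2.24 * 19.28730 = 43.2036 s

Answer: 43.2036 s


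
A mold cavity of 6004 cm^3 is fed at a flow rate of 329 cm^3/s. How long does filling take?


Formula: t_fill = V_mold / Q_flow
t = 6004 cm^3 / 329 cm^3/s = 18.2492 s

Final answer: 18.2492 s


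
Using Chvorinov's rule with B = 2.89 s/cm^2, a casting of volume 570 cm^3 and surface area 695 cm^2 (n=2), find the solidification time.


Formula: t_s = B * (V/A)^n  (Chvorinov's rule, n=2)
Modulus M = V/A = 570/695 = 0.820144 cm
M^2 = 0.820144^2 = 0.672636 cm^2
t_s = 2.89 * 0.672636 = 1.9439 s


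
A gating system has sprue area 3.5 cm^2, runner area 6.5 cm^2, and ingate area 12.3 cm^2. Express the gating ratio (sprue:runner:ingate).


Sprue:Runner:Ingate = 1 : 6.5/3.5 : 12.3/3.5 = 1:1.86:3.51

1:1.86:3.51


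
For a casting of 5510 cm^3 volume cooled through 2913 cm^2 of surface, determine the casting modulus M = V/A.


Formula: Casting Modulus M = V / A
M = 5510 cm^3 / 2913 cm^2 = 1.8915 cm


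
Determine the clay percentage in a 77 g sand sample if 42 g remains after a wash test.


Formula: Clay% = (W_total - W_washed) / W_total * 100
Clay mass = 77 - 42 = 35 g
Clay% = 35 / 77 * 100 = 45.4545%


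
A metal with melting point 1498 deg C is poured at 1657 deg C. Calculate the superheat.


Formula: Superheat = T_pour - T_melt
Superheat = 1657 - 1498 = 159 deg C

Answer: 159 deg C


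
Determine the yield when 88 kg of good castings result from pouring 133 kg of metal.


Formula: Casting Yield = (W_good / W_total) * 100
Yield = (88 kg / 133 kg) * 100 = 66.1654%


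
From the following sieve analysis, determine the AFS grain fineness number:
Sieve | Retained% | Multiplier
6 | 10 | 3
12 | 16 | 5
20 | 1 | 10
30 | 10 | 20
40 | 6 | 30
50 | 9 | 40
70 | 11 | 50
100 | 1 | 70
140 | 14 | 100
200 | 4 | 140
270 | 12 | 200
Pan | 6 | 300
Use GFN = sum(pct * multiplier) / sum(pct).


Formula: GFN = sum(pct * multiplier) / sum(pct)
sum(pct * multiplier) = 7640
sum(pct) = 100
GFN = 7640 / 100 = 76.40


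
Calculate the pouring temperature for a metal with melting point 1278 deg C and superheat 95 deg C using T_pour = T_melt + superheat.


Formula: T_pour = T_melt + Superheat
T_pour = 1278 + 95 = 1373 deg C

Final answer: 1373 deg C


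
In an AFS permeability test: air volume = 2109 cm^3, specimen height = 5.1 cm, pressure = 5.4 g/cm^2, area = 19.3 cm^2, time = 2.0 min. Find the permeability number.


Formula: Permeability Number P = (V * H) / (p * A * t)
Numerator: V * H = 2109 * 5.1 = 10755.9
Denominator: p * A * t = 5.4 * 19.3 * 2.0 = 208.44
P = 10755.9 / 208.44 = 51.6019

Answer: 51.6019
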